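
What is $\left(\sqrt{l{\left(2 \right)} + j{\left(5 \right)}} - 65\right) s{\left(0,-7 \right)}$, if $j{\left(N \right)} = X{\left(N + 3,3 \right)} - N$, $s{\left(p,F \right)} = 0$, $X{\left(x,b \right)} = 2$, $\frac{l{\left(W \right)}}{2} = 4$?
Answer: $0$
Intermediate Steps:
$l{\left(W \right)} = 8$ ($l{\left(W \right)} = 2 \cdot 4 = 8$)
$j{\left(N \right)} = 2 - N$
$\left(\sqrt{l{\left(2 \right)} + j{\left(5 \right)}} - 65\right) s{\left(0,-7 \right)} = \left(\sqrt{8 + \left(2 - 5\right)} - 65\right) 0 = \left(\sqrt{8 - 3} - 65\right) 0 = \left(\sqrt{5} - 65\right) 0 = \left(-65 + \sqrt{5}\right) 0 = 0$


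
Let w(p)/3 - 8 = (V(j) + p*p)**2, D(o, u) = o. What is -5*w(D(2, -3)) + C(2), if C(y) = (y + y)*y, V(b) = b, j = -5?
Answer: -127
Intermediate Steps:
w(p) = 24 + 3*(-5 + p**2)**2 (w(p) = 24 + 3*(-5 + p*p)**2 = 24 + 3*(-5 + p**2)**2)
C(y) = 2*y**2 (C(y) = (2*y)*y = 2*y**2)
-5*w(D(2, -3)) + C(2) = -5*(24 + 3*(-5 + 2**2)**2) + 2*2**2 = -5*(24 + 3*(-5 + 4)**2) + 2*4 = -5*(24 + 3*(-1)**2) + 8 = -5*(24 + 3*1) + 8 = -5*(24 + 3) + 8 = -5*27 + 8 = -135 + 8 = -127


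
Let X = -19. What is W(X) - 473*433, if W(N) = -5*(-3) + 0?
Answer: -204794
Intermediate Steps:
W(N) = 15 (W(N) = 15 + 0 = 15)
W(X) - 473*433 = 15 - 473*433 = 15 - 204809 = -204794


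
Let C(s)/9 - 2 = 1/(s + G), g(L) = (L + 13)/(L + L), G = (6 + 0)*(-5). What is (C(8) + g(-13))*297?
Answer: 10449/2 ≈ 5224.5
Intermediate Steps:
G = -30 (G = 6*(-5) = -30)
g(L) = (13 + L)/(2*L) (g(L) = (13 + L)/((2*L)) = (13 + L)*(1/(2*L)) = (13 + L)/(2*L))
C(s) = 18 + 9/(-30 + s) (C(s) = 18 + 9/(s - 30) = 18 + 9/(-30 + s))
(C(8) + g(-13))*297 = (9*(-59 + 2*8)/(-30 + 8) + (1/2)*(13 - 13)/(-13))*297 = (9*(-59 + 16)/(-22) + (1/2)*(-1/13)*0)*297 = (9*(-1/22)*(-43) + 0)*297 = (387/22 + 0)*297 = (387/22)*297 = 10449/2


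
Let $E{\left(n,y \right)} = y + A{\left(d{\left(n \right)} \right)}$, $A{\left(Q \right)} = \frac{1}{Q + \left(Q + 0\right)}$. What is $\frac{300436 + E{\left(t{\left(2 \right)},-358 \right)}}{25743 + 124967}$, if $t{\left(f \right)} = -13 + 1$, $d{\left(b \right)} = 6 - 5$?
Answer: $\frac{600157}{301420} \approx 1.9911$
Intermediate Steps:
$d{\left(b \right)} = 1$ ($d{\left(b \right)} = 6 - 5 = 1$)
$A{\left(Q \right)} = \frac{1}{2 Q}$ ($A{\left(Q \right)} = \frac{1}{Q + Q} = \frac{1}{2 Q}$)
$t{\left(f \right)} = -12$
$E{\left(n,y \right)} = \frac{1}{2} + y$ ($E{\left(n,y \right)} = y + \frac{1}{2 \cdot 1} = y + \frac{1}{2} \cdot 1 = y + \frac{1}{2} = \frac{1}{2} + y$)
$\frac{300436 + E{\left(t{\left(2 \right)},-358 \right)}}{25743 + 124967} = \frac{300436 + \left(\frac{1}{2} - 358\right)}{25743 + 124967} = \frac{300436 - \frac{715}{2}}{150710} = \frac{600157}{2} \cdot \frac{1}{150710} = \frac{600157}{301420}$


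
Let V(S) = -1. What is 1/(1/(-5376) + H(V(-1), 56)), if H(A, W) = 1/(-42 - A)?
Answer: -220416/5417 ≈ -40.690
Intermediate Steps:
1/(1/(-5376) + H(V(-1), 56)) = 1/(1/(-5376) - 1/(42 - 1)) = 1/(-1/5376 - 1/41) = 1/(-5417/220416) = -220416/5417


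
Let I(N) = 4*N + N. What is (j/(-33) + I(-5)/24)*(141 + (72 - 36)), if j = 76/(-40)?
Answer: -76641/440 ≈ -174.18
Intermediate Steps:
j = -19/10 (j = 76*(-1/40) = -19/10 ≈ -1.9000)
I(N) = 5*N
(j/(-33) + I(-5)/24)*(141 + (72 - 36)) = (-19/10/(-33) + (5*(-5))/24)*(141 + (72 - 36)) = (-19/10*(-1/33) - 25*1/24)*(141 + 36) = (19/330 - 25/24)*177 = -433/440*177 = -76641/440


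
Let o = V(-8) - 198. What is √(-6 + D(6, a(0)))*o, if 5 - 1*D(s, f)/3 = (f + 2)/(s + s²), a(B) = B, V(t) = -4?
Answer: -202*√434/7 ≈ -601.17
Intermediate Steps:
D(s, f) = 15 - 3*(2 + f)/(s + s²) (D(s, f) = 15 - 3*(f + 2)/(s + s²) = 15 - 3*(2 + f)/(s + s²))
o = -202 (o = -4 - 198 = -202)
√(-6 + D(6, a(0)))*o = √(-6 + 3*(-2 - 1*0 + 5*6 + 5*6²)/(6*(1 + 6)))*(-202) = √(-6 + 3*(⅙)*(-2 + 0 + 30 + 5*36)/7)*(-202) = √(-6 + 3*(⅙)*(⅐)*(-2 + 0 + 30 + 180))*(-202) = √(-6 + 3*(⅙)*(⅐)*208)*(-202) = √(-6 + 104/7)*(-202) = √(62/7)*(-202) = (√434/7)*(-202) = -202*√434/7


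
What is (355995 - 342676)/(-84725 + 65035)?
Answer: -13319/19690 ≈ -0.67643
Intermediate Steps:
(355995 - 342676)/(-84725 + 65035) = 13319/(-19690) = 13319*(-1/19690) = -13319/19690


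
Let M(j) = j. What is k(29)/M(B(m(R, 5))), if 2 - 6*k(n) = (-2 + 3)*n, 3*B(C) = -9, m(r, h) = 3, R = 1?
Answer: 3/2 ≈ 1.5000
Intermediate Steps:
B(C) = -3 (B(C) = (1/3)*(-9) = -3)
k(n) = 1/3 - n/6 (k(n) = 1/3 - (-2 + 3)*n/6 = 1/3 - n/6)
k(29)/M(B(m(R, 5))) = (1/3 - 1/6*29)/(-3) = (1/3 - 29/6)*(-1/3) = -9/2*(-1/3) = 3/2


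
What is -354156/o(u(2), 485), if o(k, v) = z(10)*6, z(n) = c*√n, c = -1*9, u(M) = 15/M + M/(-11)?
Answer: 29513*√10/45 ≈ 2074.0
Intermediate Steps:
u(M) = 15/M - M/11 (u(M) = 15/M + M*(-1/11) = 15/M - M/11)
c = -9
z(n) = -9*√n
o(k, v) = -54*√10 (o(k, v) = -9*√10*6 = -54*√10)
-354156/o(u(2), 485) = -354156*(-√10/540) = -(-29513)*√10/45 = 29513*√10/45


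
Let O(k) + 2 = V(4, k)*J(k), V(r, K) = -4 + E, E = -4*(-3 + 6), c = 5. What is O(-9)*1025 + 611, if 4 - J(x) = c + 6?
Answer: 113361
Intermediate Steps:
E = -12 (E = -4*3 = -12)
J(x) = -7 (J(x) = 4 - (5 + 6) = 4 - 1*11 = 4 - 11 = -7)
V(r, K) = -16 (V(r, K) = -4 - 12 = -16)
O(k) = 110 (O(k) = -2 - 16*(-7) = -2 + 112 = 110)
O(-9)*1025 + 611 = 110*1025 + 611 = 112750 + 611 = 113361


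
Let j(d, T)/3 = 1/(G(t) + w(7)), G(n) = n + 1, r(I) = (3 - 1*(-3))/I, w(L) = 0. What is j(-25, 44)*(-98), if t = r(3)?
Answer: -98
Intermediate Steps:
r(I) = 6/I (r(I) = (3 + 3)/I = 6/I)
t = 2 (t = 6/3 = 6*(⅓) = 2)
G(n) = 1 + n
j(d, T) = 1 (j(d, T) = 3/((1 + 2) + 0) = 3/(3 + 0) = 3/3 = 3*(⅓) = 1)
j(-25, 44)*(-98) = 1*(-98) = -98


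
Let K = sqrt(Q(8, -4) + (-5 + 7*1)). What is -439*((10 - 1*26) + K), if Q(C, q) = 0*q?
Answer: 7024 - 439*sqrt(2) ≈ 6403.2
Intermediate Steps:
Q(C, q) = 0
K = sqrt(2) (K = sqrt(0 + (-5 + 7*1)) = sqrt(0 + (-5 + 7)) = sqrt(0 + 2) = sqrt(2) ≈ 1.4142)
-439*((10 - 1*26) + K) = -439*((10 - 1*26) + sqrt(2)) = -439*((10 - 26) + sqrt(2)) = -439*(-16 + sqrt(2)) = 7024 - 439*sqrt(2)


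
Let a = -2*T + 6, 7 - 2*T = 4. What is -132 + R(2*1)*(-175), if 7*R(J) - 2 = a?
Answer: -257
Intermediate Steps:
T = 3/2 (T = 7/2 - ½*4 = 7/2 - 2 = 3/2 ≈ 1.5000)
a = 3 (a = -2*3/2 + 6 = -3 + 6 = 3)
R(J) = 5/7 (R(J) = 2/7 + (⅐)*3 = 2/7 + 3/7 = 5/7)
-132 + R(2*1)*(-175) = -132 + (5/7)*(-175) = -132 - 125 = -257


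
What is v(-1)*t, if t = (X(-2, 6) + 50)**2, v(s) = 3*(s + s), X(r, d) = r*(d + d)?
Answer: -4056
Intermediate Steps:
X(r, d) = 2*d*r (X(r, d) = r*(2*d) = 2*d*r)
v(s) = 6*s (v(s) = 3*(2*s) = 6*s)
t = 676 (t = (2*6*(-2) + 50)**2 = (-24 + 50)**2 = 26**2 = 676)
v(-1)*t = (6*(-1))*676 = -6*676 = -4056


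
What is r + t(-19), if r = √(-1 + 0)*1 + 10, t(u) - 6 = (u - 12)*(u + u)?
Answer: 1194 + I ≈ 1194.0 + 1.0*I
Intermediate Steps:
t(u) = 6 + 2*u*(-12 + u) (t(u) = 6 + (u - 12)*(u + u) = 6 + (-12 + u)*(2*u) = 6 + 2*u*(-12 + u))
r = 10 + I (r = √(-1)*1 + 10 = I*1 + 10 = I + 10 = 10 + I ≈ 10.0 + 1.0*I)
r + t(-19) = (10 + I) + (6 - 24*(-19) + 2*(-19)²) = (10 + I) + (6 + 456 + 2*361) = (10 + I) + (6 + 456 + 722) = (10 + I) + 1184 = 1194 + I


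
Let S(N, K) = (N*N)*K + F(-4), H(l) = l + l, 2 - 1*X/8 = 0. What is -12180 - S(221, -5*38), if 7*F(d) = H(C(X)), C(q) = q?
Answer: 64873238/7 ≈ 9.2676e+6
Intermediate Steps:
X = 16 (X = 16 - 8*0 = 16 + 0 = 16)
H(l) = 2*l
F(d) = 32/7 (F(d) = (2*16)/7 = (1/7)*32 = 32/7)
S(N, K) = 32/7 + K*N**2 (S(N, K) = (N*N)*K + 32/7 = N**2*K + 32/7 = K*N**2 + 32/7 = 32/7 + K*N**2)
-12180 - S(221, -5*38) = -12180 - (32/7 - 5*38*221**2) = -12180 - (32/7 - 190*48841) = -12180 - (32/7 - 9279790) = -12180 - 1*(-64958498/7) = -12180 + 64958498/7 = 64873238/7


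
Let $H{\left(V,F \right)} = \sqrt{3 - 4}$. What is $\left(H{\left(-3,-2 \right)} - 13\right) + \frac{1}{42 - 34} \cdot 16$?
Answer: $-11 + i \approx -11.0 + 1.0 i$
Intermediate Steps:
$H{\left(V,F \right)} = i$ ($H{\left(V,F \right)} = \sqrt{-1} = i$)
$\left(H{\left(-3,-2 \right)} - 13\right) + \frac{1}{42 - 34} \cdot 16 = \left(i - 13\right) + \frac{1}{42 - 34} \cdot 16 = \left(i - 13\right) + \frac{1}{8} \cdot 16 = \left(-13 + i\right) + \frac{1}{8} \cdot 16 = \left(-13 + i\right) + 2 = -11 + i$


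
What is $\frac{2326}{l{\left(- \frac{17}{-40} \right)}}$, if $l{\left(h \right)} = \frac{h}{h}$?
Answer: $2326$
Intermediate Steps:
$l{\left(h \right)} = 1$
$\frac{2326}{l{\left(- \frac{17}{-40} \right)}} = \frac{2326}{1} = 2326 \cdot 1 = 2326$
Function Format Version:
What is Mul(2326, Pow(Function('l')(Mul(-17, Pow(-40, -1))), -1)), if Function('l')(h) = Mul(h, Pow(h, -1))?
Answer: 2326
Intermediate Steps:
Function('l')(h) = 1
Mul(2326, Pow(Function('l')(Mul(-17, Pow(-40, -1))), -1)) = Mul(2326, Pow(1, -1)) = Mul(2326, 1) = 2326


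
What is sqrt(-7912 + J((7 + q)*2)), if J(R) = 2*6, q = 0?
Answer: 10*I*sqrt(79) ≈ 88.882*I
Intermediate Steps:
J(R) = 12
sqrt(-7912 + J((7 + q)*2)) = sqrt(-7912 + 12) = sqrt(-7900) = 10*I*sqrt(79)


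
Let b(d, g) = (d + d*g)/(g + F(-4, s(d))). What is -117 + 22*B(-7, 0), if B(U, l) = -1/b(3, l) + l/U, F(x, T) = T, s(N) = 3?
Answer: -139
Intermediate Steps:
b(d, g) = (d + d*g)/(3 + g) (b(d, g) = (d + d*g)/(g + 3) = (d + d*g)/(3 + g))
B(U, l) = l/U - (3 + l)/(3*(1 + l)) (B(U, l) = -1/(3*(1 + l)/(3 + l)) + l/U = -(3 + l)/(3*(1 + l)) + l/U = l/U - (3 + l)/(3*(1 + l)))
-117 + 22*B(-7, 0) = -117 + 22*((0*(1 + 0) - ⅓*(-7)*(3 + 0))/((-7)*(1 + 0))) = -117 + 22*(-⅐*(0*1 - ⅓*(-7)*3)/1) = -117 + 22*(-⅐*1*(0 + 7)) = -117 + 22*(-⅐*1*7) = -117 + 22*(-1) = -117 - 22 = -139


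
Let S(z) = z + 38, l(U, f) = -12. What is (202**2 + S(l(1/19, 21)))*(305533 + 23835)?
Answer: 13448095440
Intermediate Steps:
S(z) = 38 + z
(202**2 + S(l(1/19, 21)))*(305533 + 23835) = (202**2 + (38 - 12))*(305533 + 23835) = (40804 + 26)*329368 = 40830*329368 = 13448095440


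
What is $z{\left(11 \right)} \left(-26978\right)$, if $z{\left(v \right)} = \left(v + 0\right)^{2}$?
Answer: $-3264338$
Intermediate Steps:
$z{\left(v \right)} = v^{2}$
$z{\left(11 \right)} \left(-26978\right) = 11^{2} \left(-26978\right) = 121 \left(-26978\right) = -3264338$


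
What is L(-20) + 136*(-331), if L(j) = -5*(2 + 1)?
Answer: -45031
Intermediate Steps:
L(j) = -15 (L(j) = -5*3 = -15)
L(-20) + 136*(-331) = -15 + 136*(-331) = -15 - 45016 = -45031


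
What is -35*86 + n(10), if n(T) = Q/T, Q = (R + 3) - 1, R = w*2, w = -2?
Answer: -15051/5 ≈ -3010.2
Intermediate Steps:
R = -4 (R = -2*2 = -4)
Q = -2 (Q = (-4 + 3) - 1 = -1 - 1 = -2)
n(T) = -2/T
-35*86 + n(10) = -35*86 - 2/10 = -3010 - 2*⅒ = -3010 - ⅕ = -15051/5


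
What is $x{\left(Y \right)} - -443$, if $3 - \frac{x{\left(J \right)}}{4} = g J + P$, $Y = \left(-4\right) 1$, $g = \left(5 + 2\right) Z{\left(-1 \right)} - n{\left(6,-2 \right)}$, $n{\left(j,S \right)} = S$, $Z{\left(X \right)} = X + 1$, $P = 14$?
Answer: $431$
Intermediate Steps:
$Z{\left(X \right)} = 1 + X$
$g = 2$ ($g = \left(5 + 2\right) \left(1 - 1\right) - -2 = 7 \cdot 0 + 2 = 0 + 2 = 2$)
$Y = -4$
$x{\left(J \right)} = -44 - 8 J$ ($x{\left(J \right)} = 12 - 4 \left(2 J + 14\right) = 12 - 4 \left(14 + 2 J\right) = 12 - \left(56 + 8 J\right) = -44 - 8 J$)
$x{\left(Y \right)} - -443 = \left(-44 - -32\right) - -443 = \left(-44 + 32\right) + 443 = -12 + 443 = 431$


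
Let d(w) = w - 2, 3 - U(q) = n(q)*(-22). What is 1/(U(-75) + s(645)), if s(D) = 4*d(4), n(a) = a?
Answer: -1/1639 ≈ -0.00061013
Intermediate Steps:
U(q) = 3 + 22*q (U(q) = 3 - q*(-22) = 3 - (-22)*q = 3 + 22*q)
d(w) = -2 + w
s(D) = 8 (s(D) = 4*(-2 + 4) = 4*2 = 8)
1/(U(-75) + s(645)) = 1/((3 + 22*(-75)) + 8) = 1/((3 - 1650) + 8) = 1/(-1647 + 8) = 1/(-1639) = -1/1639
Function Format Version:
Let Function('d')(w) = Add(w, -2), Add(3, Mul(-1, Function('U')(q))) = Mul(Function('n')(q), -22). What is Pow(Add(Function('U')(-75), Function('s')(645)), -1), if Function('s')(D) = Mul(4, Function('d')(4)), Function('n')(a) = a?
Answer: Rational(-1, 1639) ≈ -0.00061013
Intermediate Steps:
Function('U')(q) = Add(3, Mul(22, q)) (Function('U')(q) = Add(3, Mul(-1, Mul(q, -22))) = Add(3, Mul(-1, Mul(-22, q))) = Add(3, Mul(22, q)))
Function('d')(w) = Add(-2, w)
Function('s')(D) = 8 (Function('s')(D) = Mul(4, Add(-2, 4)) = Mul(4, 2) = 8)
Pow(Add(Function('U')(-75), Function('s')(645)), -1) = Pow(Add(Add(3, Mul(22, -75)), 8), -1) = Pow(Add(Add(3, -1650), 8), -1) = Pow(Add(-1647, 8), -1) = Pow(-1639, -1) = Rational(-1, 1639)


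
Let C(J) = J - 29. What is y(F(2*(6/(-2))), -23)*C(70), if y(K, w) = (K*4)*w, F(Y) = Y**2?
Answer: -135792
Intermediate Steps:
C(J) = -29 + J
y(K, w) = 4*K*w (y(K, w) = (4*K)*w = 4*K*w)
y(F(2*(6/(-2))), -23)*C(70) = (4*(2*(6/(-2)))**2*(-23))*(-29 + 70) = (4*(2*(6*(-1/2)))**2*(-23))*41 = (4*(2*(-3))**2*(-23))*41 = (4*(-6)**2*(-23))*41 = (4*36*(-23))*41 = -3312*41 = -135792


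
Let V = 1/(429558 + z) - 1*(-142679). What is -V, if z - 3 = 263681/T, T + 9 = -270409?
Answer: -16573701478237161/116160762817 ≈ -1.4268e+5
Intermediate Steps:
T = -270418 (T = -9 - 270409 = -270418)
z = 547573/270418 (z = 3 + 263681/(-270418) = 3 + 263681*(-1/270418) = 3 - 263681/270418 = 547573/270418 ≈ 2.0249)
V = 16573701478237161/116160762817 (V = 1/(429558 + 547573/270418) - 1*(-142679) = 1/(116160762817/270418) + 142679 = 270418/116160762817 + 142679 = 16573701478237161/116160762817 ≈ 1.4268e+5)
-V = -1*16573701478237161/116160762817 = -16573701478237161/116160762817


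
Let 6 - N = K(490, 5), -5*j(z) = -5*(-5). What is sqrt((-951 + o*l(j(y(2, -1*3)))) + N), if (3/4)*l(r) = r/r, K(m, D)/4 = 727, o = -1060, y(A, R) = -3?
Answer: I*sqrt(47397)/3 ≈ 72.569*I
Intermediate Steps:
j(z) = -5 (j(z) = -(-1)*(-5) = -1/5*25 = -5)
K(m, D) = 2908 (K(m, D) = 4*727 = 2908)
l(r) = 4/3 (l(r) = 4*(r/r)/3 = (4/3)*1 = 4/3)
N = -2902 (N = 6 - 1*2908 = 6 - 2908 = -2902)
sqrt((-951 + o*l(j(y(2, -1*3)))) + N) = sqrt((-951 - 1060*4/3) - 2902) = sqrt((-951 - 4240/3) - 2902) = sqrt(-7093/3 - 2902) = sqrt(-15799/3) = I*sqrt(47397)/3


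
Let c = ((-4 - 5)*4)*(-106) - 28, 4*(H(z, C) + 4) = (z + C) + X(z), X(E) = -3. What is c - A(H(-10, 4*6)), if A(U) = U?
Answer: 15157/4 ≈ 3789.3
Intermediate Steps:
H(z, C) = -19/4 + C/4 + z/4 (H(z, C) = -4 + ((z + C) - 3)/4 = -4 + ((C + z) - 3)/4 = -4 + (-3 + C + z)/4 = -4 + (-¾ + C/4 + z/4) = -19/4 + C/4 + z/4)
c = 3788 (c = -9*4*(-106) - 28 = -36*(-106) - 28 = 3816 - 28 = 3788)
c - A(H(-10, 4*6)) = 3788 - (-19/4 + (4*6)/4 + (¼)*(-10)) = 3788 - (-19/4 + (¼)*24 - 5/2) = 3788 - (-19/4 + 6 - 5/2) = 3788 - 1*(-5/4) = 3788 + 5/4 = 15157/4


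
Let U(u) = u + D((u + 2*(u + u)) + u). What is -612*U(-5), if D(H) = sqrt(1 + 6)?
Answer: 3060 - 612*sqrt(7) ≈ 1440.8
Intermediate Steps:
D(H) = sqrt(7)
U(u) = u + sqrt(7)
-612*U(-5) = -612*(-5 + sqrt(7)) = 3060 - 612*sqrt(7)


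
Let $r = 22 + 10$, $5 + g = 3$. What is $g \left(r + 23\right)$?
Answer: $-110$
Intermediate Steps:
$g = -2$ ($g = -5 + 3 = -2$)
$r = 32$
$g \left(r + 23\right) = - 2 \left(32 + 23\right) = \left(-2\right) 55 = -110$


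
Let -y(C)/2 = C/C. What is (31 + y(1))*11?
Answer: 319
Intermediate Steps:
y(C) = -2 (y(C) = -2*C/C = -2*1 = -2)
(31 + y(1))*11 = (31 - 2)*11 = 29*11 = 319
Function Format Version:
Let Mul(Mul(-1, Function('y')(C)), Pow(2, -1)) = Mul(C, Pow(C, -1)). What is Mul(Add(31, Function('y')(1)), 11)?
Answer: 319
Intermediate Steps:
Function('y')(C) = -2 (Function('y')(C) = Mul(-2, Mul(C, Pow(C, -1))) = Mul(-2, 1) = -2)
Mul(Add(31, Function('y')(1)), 11) = Mul(Add(31, -2), 11) = Mul(29, 11) = 319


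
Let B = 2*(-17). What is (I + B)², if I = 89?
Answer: 3025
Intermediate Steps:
B = -34
(I + B)² = (89 - 34)² = 55² = 3025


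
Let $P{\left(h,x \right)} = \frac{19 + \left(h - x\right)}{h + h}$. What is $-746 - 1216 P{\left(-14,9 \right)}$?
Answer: $- \frac{6438}{7} \approx -919.71$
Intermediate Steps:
$P{\left(h,x \right)} = \frac{19 + h - x}{2 h}$
$-746 - 1216 P{\left(-14,9 \right)} = -746 - 1216 \frac{19 - 14 - 9}{2 \left(-14\right)} = -746 - 1216 \cdot \frac{1}{2} \left(- \frac{1}{14}\right) \left(19 - 14 - 9\right) = -746 - 1216 \cdot \frac{1}{2} \left(- \frac{1}{14}\right) \left(-4\right) = -746 - \frac{1216}{7} = - \frac{6438}{7}$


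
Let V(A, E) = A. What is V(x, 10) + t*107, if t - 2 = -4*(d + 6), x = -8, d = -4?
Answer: -650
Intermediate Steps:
t = -6 (t = 2 - 4*(-4 + 6) = 2 - 4*2 = 2 - 1*8 = 2 - 8 = -6)
V(x, 10) + t*107 = -8 - 6*107 = -8 - 642 = -650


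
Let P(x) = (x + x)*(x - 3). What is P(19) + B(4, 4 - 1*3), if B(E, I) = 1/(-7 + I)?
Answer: 3647/6 ≈ 607.83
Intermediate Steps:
P(x) = 2*x*(-3 + x) (P(x) = (2*x)*(-3 + x) = 2*x*(-3 + x))
P(19) + B(4, 4 - 1*3) = 2*19*(-3 + 19) + 1/(-7 + (4 - 1*3)) = 2*19*16 + 1/(-7 + (4 - 3)) = 608 + 1/(-7 + 1) = 608 + 1/(-6) = 608 - 1/6 = 3647/6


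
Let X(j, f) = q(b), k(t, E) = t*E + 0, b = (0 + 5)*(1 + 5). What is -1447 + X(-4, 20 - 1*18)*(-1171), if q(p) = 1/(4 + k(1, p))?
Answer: -50369/34 ≈ -1481.4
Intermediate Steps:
b = 30 (b = 5*6 = 30)
k(t, E) = E*t (k(t, E) = E*t + 0 = E*t)
q(p) = 1/(4 + p) (q(p) = 1/(4 + p*1) = 1/(4 + p))
X(j, f) = 1/34 (X(j, f) = 1/(4 + 30) = 1/34)
-1447 + X(-4, 20 - 1*18)*(-1171) = -1447 + (1/34)*(-1171) = -1447 - 1171/34 = -50369/34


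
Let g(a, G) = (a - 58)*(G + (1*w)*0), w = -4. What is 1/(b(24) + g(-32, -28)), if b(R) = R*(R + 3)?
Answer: 1/3168 ≈ 0.00031566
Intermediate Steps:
b(R) = R*(3 + R)
g(a, G) = G*(-58 + a) (g(a, G) = (a - 58)*(G + (1*(-4))*0) = (-58 + a)*(G - 4*0) = (-58 + a)*(G + 0) = (-58 + a)*G = G*(-58 + a))
1/(b(24) + g(-32, -28)) = 1/(24*(3 + 24) - 28*(-58 - 32)) = 1/(24*27 - 28*(-90)) = 1/(648 + 2520) = 1/3168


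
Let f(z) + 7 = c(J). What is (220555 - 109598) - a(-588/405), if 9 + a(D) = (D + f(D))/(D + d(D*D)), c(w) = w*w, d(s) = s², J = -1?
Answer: 55126680482173/496777778 ≈ 1.1097e+5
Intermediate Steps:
c(w) = w²
f(z) = -6 (f(z) = -7 + (-1)² = -7 + 1 = -6)
a(D) = -9 + (-6 + D)/(D + D⁴) (a(D) = -9 + (D - 6)/(D + (D*D)²) = -9 + (-6 + D)/(D + (D²)²) = -9 + (-6 + D)/(D + D⁴))
(220555 - 109598) - a(-588/405) = (220555 - 109598) - (-6 - 9*(-588/405)⁴ - (-4704)/405)/(-588/405 + (-588/405)⁴) = 110957 - (-6 - 9*(-588*1/405)⁴ - (-4704)/405)/(-588*1/405 + (-588*1/405)⁴) = 110957 - (-6 - 9*(-196/135)⁴ - 8*(-196/135))/(-196/135 + (-196/135)⁴) = 110957 - (-6 - 9*1475789056/332150625 + 1568/135)/(-196/135 + 1475789056/332150625) = 110957 - (-6 - 1475789056/36905625 + 1568/135)/993555556/332150625 = 110957 - 332150625*(-1268570806)/(993555556*36905625) = 110957 - 1*(-5708568627/496777778) = 110957 + 5708568627/496777778 = 55126680482173/496777778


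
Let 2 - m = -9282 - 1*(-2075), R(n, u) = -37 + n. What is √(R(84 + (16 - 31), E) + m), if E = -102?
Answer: √7241 ≈ 85.094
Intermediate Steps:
m = 7209 (m = 2 - (-9282 - 1*(-2075)) = 2 - (-9282 + 2075) = 2 - 1*(-7207) = 2 + 7207 = 7209)
√(R(84 + (16 - 31), E) + m) = √((-37 + (84 + (16 - 31))) + 7209) = √((-37 + (84 - 15)) + 7209) = √((-37 + 69) + 7209) = √(32 + 7209) = √7241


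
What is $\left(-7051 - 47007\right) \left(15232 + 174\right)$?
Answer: $-832817548$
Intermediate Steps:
$\left(-7051 - 47007\right) \left(15232 + 174\right) = \left(-54058\right) 15406 = -832817548$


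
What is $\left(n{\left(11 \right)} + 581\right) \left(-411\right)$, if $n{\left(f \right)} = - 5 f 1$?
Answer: $-216186$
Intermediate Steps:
$n{\left(f \right)} = - 5 f$
$\left(n{\left(11 \right)} + 581\right) \left(-411\right) = \left(\left(-5\right) 11 + 581\right) \left(-411\right) = \left(-55 + 581\right) \left(-411\right) = 526 \left(-411\right) = -216186$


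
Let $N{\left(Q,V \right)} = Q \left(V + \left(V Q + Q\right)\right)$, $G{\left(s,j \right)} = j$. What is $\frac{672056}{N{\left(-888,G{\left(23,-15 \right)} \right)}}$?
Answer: $- \frac{84007}{1378287} \approx -0.06095$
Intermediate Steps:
$N{\left(Q,V \right)} = Q \left(Q + V + Q V\right)$ ($N{\left(Q,V \right)} = Q \left(V + \left(Q V + Q\right)\right) = Q \left(V + \left(Q + Q V\right)\right) = Q \left(Q + V + Q V\right)$)
$\frac{672056}{N{\left(-888,G{\left(23,-15 \right)} \right)}} = \frac{672056}{\left(-888\right) \left(-888 - 15 - -13320\right)} = \frac{672056}{\left(-888\right) \left(-888 - 15 + 13320\right)} = \frac{672056}{\left(-888\right) 12417} = \frac{672056}{-11026296} = 672056 \left(- \frac{1}{11026296}\right) = - \frac{84007}{1378287}$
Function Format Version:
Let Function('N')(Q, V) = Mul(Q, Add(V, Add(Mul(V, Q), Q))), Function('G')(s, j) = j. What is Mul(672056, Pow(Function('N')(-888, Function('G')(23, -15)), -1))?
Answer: Rational(-84007, 1378287) ≈ -0.060950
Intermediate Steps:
Function('N')(Q, V) = Mul(Q, Add(Q, V, Mul(Q, V))) (Function('N')(Q, V) = Mul(Q, Add(V, Add(Mul(Q, V), Q))) = Mul(Q, Add(V, Add(Q, Mul(Q, V)))) = Mul(Q, Add(Q, V, Mul(Q, V))))
Mul(672056, Pow(Function('N')(-888, Function('G')(23, -15)), -1)) = Mul(672056, Pow(Mul(-888, Add(-888, -15, Mul(-888, -15))), -1)) = Mul(672056, Pow(Mul(-888, Add(-888, -15, 13320)), -1)) = Mul(672056, Pow(Mul(-888, 12417), -1)) = Mul(672056, Pow(-11026296, -1)) = Mul(672056, Rational(-1, 11026296)) = Rational(-84007, 1378287)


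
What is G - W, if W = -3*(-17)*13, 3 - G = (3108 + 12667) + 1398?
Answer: -17833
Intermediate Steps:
G = -17170 (G = 3 - ((3108 + 12667) + 1398) = 3 - (15775 + 1398) = 3 - 1*17173 = 3 - 17173 = -17170)
W = 663 (W = 51*13 = 663)
G - W = -17170 - 1*663 = -17170 - 663 = -17833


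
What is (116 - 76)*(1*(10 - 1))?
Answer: 360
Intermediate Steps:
(116 - 76)*(1*(10 - 1)) = 40*(1*9) = 40*9 = 360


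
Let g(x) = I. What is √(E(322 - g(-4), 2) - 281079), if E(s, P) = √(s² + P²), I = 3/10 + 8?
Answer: √(-28107900 + 10*√9841169)/10 ≈ 529.87*I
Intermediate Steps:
I = 83/10 (I = 3*(⅒) + 8 = 3/10 + 8 = 83/10 ≈ 8.3000)
g(x) = 83/10
E(s, P) = √(P² + s²)
√(E(322 - g(-4), 2) - 281079) = √(√(2² + (322 - 1*83/10)²) - 281079) = √(√(4 + (322 - 83/10)²) - 281079) = √(√(4 + (3137/10)²) - 281079) = √(√(4 + 9840769/100) - 281079) = √(√(9841169/100) - 281079) = √(√9841169/10 - 281079) = √(-281079 + √9841169/10)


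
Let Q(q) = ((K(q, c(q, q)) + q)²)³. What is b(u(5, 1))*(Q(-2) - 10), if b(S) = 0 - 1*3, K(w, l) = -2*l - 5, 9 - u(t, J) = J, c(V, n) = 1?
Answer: -1594293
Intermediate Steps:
u(t, J) = 9 - J
K(w, l) = -5 - 2*l
b(S) = -3 (b(S) = 0 - 3 = -3)
Q(q) = (-7 + q)⁶ (Q(q) = (((-5 - 2*1) + q)²)³ = (((-5 - 2) + q)²)³ = ((-7 + q)²)³ = (-7 + q)⁶)
b(u(5, 1))*(Q(-2) - 10) = -3*((-7 - 2)⁶ - 10) = -3*((-9)⁶ - 10) = -3*(531441 - 10) = -3*531431 = -1594293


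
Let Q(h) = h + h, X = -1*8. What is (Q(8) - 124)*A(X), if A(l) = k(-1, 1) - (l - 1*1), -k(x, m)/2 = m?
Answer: -756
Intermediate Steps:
k(x, m) = -2*m
X = -8
Q(h) = 2*h
A(l) = -1 - l (A(l) = -2*1 - (l - 1*1) = -2 - (l - 1) = -2 - (-1 + l) = -2 + (1 - l) = -1 - l)
(Q(8) - 124)*A(X) = (2*8 - 124)*(-1 - 1*(-8)) = (16 - 124)*(-1 + 8) = -108*7 = -756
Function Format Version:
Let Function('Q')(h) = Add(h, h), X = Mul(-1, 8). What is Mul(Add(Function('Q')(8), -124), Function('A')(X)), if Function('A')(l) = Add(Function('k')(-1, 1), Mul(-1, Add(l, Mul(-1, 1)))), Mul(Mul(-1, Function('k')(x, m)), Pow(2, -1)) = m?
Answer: -756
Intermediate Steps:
Function('k')(x, m) = Mul(-2, m)
X = -8
Function('Q')(h) = Mul(2, h)
Function('A')(l) = Add(-1, Mul(-1, l)) (Function('A')(l) = Add(Mul(-2, 1), Mul(-1, Add(l, Mul(-1, 1)))) = Add(-2, Mul(-1, Add(l, -1))) = Add(-2, Mul(-1, Add(-1, l))) = Add(-2, Add(1, Mul(-1, l))) = Add(-1, Mul(-1, l)))
Mul(Add(Function('Q')(8), -124), Function('A')(X)) = Mul(Add(Mul(2, 8), -124), Add(-1, Mul(-1, -8))) = Mul(Add(16, -124), Add(-1, 8)) = Mul(-108, 7) = -756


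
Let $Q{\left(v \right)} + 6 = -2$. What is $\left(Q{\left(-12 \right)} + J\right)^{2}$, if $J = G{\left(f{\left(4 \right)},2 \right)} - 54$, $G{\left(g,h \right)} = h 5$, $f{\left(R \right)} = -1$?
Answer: $2704$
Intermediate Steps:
$G{\left(g,h \right)} = 5 h$
$Q{\left(v \right)} = -8$ ($Q{\left(v \right)} = -6 - 2 = -8$)
$J = -44$ ($J = 5 \cdot 2 - 54 = 10 - 54 = -44$)
$\left(Q{\left(-12 \right)} + J\right)^{2} = \left(-8 - 44\right)^{2} = \left(-52\right)^{2} = 2704$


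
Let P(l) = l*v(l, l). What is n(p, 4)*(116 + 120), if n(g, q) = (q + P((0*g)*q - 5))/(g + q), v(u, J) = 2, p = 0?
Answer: -354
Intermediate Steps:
P(l) = 2*l (P(l) = l*2 = 2*l)
n(g, q) = (-10 + q)/(g + q) (n(g, q) = (q + 2*((0*g)*q - 5))/(g + q) = (q + 2*(0*q - 5))/(g + q) = (q + 2*(0 - 5))/(g + q) = (q + 2*(-5))/(g + q) = (q - 10)/(g + q) = (-10 + q)/(g + q))
n(p, 4)*(116 + 120) = ((-10 + 4)/(0 + 4))*(116 + 120) = (-6/4)*236 = ((¼)*(-6))*236 = -3/2*236 = -354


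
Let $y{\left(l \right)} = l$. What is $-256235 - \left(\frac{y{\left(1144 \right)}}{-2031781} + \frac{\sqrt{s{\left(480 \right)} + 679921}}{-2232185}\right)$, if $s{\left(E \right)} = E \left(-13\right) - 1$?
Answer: $- \frac{520613403391}{2031781} + \frac{4 \sqrt{42105}}{2232185} \approx -2.5624 \cdot 10^{5}$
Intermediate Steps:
$s{\left(E \right)} = -1 - 13 E$ ($s{\left(E \right)} = - 13 E - 1 = -1 - 13 E$)
$-256235 - \left(\frac{y{\left(1144 \right)}}{-2031781} + \frac{\sqrt{s{\left(480 \right)} + 679921}}{-2232185}\right) = -256235 - \left(\frac{1144}{-2031781} + \frac{\sqrt{\left(-1 - 6240\right) + 679921}}{-2232185}\right) = -256235 - \left(1144 \left(- \frac{1}{2031781}\right) + \sqrt{\left(-1 - 6240\right) + 679921} \left(- \frac{1}{2232185}\right)\right) = -256235 - \left(- \frac{1144}{2031781} + \sqrt{-6241 + 679921} \left(- \frac{1}{2232185}\right)\right) = -256235 - \left(- \frac{1144}{2031781} + \sqrt{673680} \left(- \frac{1}{2232185}\right)\right) = -256235 - \left(- \frac{1144}{2031781} + 4 \sqrt{42105} \left(- \frac{1}{2232185}\right)\right) = -256235 - \left(- \frac{1144}{2031781} - \frac{4 \sqrt{42105}}{2232185}\right) = -256235 + \left(\frac{1144}{2031781} + \frac{4 \sqrt{42105}}{2232185}\right) = - \frac{520613403391}{2031781} + \frac{4 \sqrt{42105}}{2232185}$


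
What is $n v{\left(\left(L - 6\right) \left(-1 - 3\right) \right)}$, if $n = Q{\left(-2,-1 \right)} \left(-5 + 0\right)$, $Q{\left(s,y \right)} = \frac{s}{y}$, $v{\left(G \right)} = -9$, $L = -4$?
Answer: $90$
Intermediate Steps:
$n = -10$ ($n = - \frac{2}{-1} \left(-5 + 0\right) = \left(-2\right) \left(-1\right) \left(-5\right) = 2 \left(-5\right) = -10$)
$n v{\left(\left(L - 6\right) \left(-1 - 3\right) \right)} = \left(-10\right) \left(-9\right) = 90$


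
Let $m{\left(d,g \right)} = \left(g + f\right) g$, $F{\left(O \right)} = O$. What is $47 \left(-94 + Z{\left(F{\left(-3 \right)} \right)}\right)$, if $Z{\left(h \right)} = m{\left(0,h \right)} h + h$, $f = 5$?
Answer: $-3713$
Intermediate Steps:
$m{\left(d,g \right)} = g \left(5 + g\right)$ ($m{\left(d,g \right)} = \left(g + 5\right) g = \left(5 + g\right) g = g \left(5 + g\right)$)
$Z{\left(h \right)} = h + h^{2} \left(5 + h\right)$ ($Z{\left(h \right)} = h \left(5 + h\right) h + h = h^{2} \left(5 + h\right) + h = h + h^{2} \left(5 + h\right)$)
$47 \left(-94 + Z{\left(F{\left(-3 \right)} \right)}\right) = 47 \left(-94 - 3 \left(1 - 3 \left(5 - 3\right)\right)\right) = 47 \left(-94 - 3 \left(1 - 6\right)\right) = 47 \left(-94 - -15\right) = 47 \left(-94 + 15\right) = 47 \left(-79\right) = -3713$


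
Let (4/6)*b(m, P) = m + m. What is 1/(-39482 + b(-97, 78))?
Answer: -1/39773 ≈ -2.5143e-5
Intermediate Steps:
b(m, P) = 3*m (b(m, P) = 3*(m + m)/2 = 3*(2*m)/2 = 3*m)
1/(-39482 + b(-97, 78)) = 1/(-39482 + 3*(-97)) = 1/(-39482 - 291) = 1/(-39773) = -1/39773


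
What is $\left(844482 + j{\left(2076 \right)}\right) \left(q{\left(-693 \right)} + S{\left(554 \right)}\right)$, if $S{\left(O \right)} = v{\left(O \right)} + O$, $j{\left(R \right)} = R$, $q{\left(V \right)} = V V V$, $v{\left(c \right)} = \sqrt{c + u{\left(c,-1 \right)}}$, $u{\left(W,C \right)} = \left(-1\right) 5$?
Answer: $-281744663635674 + 2539674 \sqrt{61} \approx -2.8174 \cdot 10^{14}$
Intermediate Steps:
$u{\left(W,C \right)} = -5$
$v{\left(c \right)} = \sqrt{-5 + c}$ ($v{\left(c \right)} = \sqrt{c - 5} = \sqrt{-5 + c}$)
$q{\left(V \right)} = V^{3}$ ($q{\left(V \right)} = V^{2} V = V^{3}$)
$S{\left(O \right)} = O + \sqrt{-5 + O}$ ($S{\left(O \right)} = \sqrt{-5 + O} + O = O + \sqrt{-5 + O}$)
$\left(844482 + j{\left(2076 \right)}\right) \left(q{\left(-693 \right)} + S{\left(554 \right)}\right) = \left(844482 + 2076\right) \left(\left(-693\right)^{3} + \left(554 + \sqrt{-5 + 554}\right)\right) = 846558 \left(-332812557 + \left(554 + \sqrt{549}\right)\right) = 846558 \left(-332812557 + \left(554 + 3 \sqrt{61}\right)\right) = 846558 \left(-332812003 + 3 \sqrt{61}\right) = -281744663635674 + 2539674 \sqrt{61}$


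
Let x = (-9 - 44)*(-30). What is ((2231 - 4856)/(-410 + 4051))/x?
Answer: -175/385946 ≈ -0.00045343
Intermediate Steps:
x = 1590 (x = -53*(-30) = 1590)
((2231 - 4856)/(-410 + 4051))/x = ((2231 - 4856)/(-410 + 4051))/1590 = -2625/3641*(1/1590) = -2625*1/3641*(1/1590) = -2625/3641*1/1590 = -175/385946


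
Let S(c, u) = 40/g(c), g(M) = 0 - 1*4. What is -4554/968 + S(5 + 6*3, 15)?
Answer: -647/44 ≈ -14.705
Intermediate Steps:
g(M) = -4 (g(M) = 0 - 4 = -4)
S(c, u) = -10 (S(c, u) = 40/(-4) = 40*(-1/4) = -10)
-4554/968 + S(5 + 6*3, 15) = -4554/968 - 10 = -4554*1/968 - 10 = -207/44 - 10 = -647/44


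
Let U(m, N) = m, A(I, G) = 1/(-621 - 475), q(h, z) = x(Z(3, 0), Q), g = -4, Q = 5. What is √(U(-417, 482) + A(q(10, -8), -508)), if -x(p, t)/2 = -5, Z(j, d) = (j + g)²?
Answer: I*√125227042/548 ≈ 20.421*I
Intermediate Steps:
Z(j, d) = (-4 + j)² (Z(j, d) = (j - 4)² = (-4 + j)²)
x(p, t) = 10 (x(p, t) = -2*(-5) = 10)
q(h, z) = 10
A(I, G) = -1/1096 (A(I, G) = 1/(-1096) = -1/1096)
√(U(-417, 482) + A(q(10, -8), -508)) = √(-417 - 1/1096) = √(-457033/1096) = I*√125227042/548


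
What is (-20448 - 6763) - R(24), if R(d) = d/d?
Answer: -27212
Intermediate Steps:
R(d) = 1
(-20448 - 6763) - R(24) = (-20448 - 6763) - 1*1 = -27211 - 1 = -27212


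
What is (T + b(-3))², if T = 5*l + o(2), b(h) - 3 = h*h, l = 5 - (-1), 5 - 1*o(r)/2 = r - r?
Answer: 2704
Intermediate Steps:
o(r) = 10 (o(r) = 10 - 2*(r - r) = 10 - 2*0 = 10 + 0 = 10)
l = 6 (l = 5 - 1*(-1) = 5 + 1 = 6)
b(h) = 3 + h² (b(h) = 3 + h*h = 3 + h²)
T = 40 (T = 5*6 + 10 = 30 + 10 = 40)
(T + b(-3))² = (40 + (3 + (-3)²))² = (40 + (3 + 9))² = (40 + 12)² = 52² = 2704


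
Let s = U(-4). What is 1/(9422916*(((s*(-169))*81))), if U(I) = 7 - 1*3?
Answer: -1/515961188496 ≈ -1.9381e-12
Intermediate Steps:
U(I) = 4 (U(I) = 7 - 3 = 4)
s = 4
1/(9422916*(((s*(-169))*81))) = 1/(9422916*(((4*(-169))*81))) = 1/(9422916*((-676*81))) = (1/9422916)/(-54756) = (1/9422916)*(-1/54756) = -1/515961188496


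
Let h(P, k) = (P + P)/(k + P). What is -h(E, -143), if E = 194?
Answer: -388/51 ≈ -7.6078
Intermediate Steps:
h(P, k) = 2*P/(P + k) (h(P, k) = (2*P)/(P + k) = 2*P/(P + k))
-h(E, -143) = -2*194/(194 - 143) = -2*194/51 = -1*388/51 = -388/51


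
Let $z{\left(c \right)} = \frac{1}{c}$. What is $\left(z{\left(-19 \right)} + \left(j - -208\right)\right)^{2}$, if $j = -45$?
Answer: $\frac{9585216}{361} \approx 26552.0$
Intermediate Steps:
$\left(z{\left(-19 \right)} + \left(j - -208\right)\right)^{2} = \left(\frac{1}{-19} - -163\right)^{2} = \left(- \frac{1}{19} + \left(-45 + 208\right)\right)^{2} = \left(- \frac{1}{19} + 163\right)^{2} = \left(\frac{3096}{19}\right)^{2} = \frac{9585216}{361}$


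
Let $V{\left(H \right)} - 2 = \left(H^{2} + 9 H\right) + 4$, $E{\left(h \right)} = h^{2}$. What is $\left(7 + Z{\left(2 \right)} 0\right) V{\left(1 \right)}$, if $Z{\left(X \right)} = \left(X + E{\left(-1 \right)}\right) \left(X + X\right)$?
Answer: $112$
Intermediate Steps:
$V{\left(H \right)} = 6 + H^{2} + 9 H$ ($V{\left(H \right)} = 2 + \left(\left(H^{2} + 9 H\right) + 4\right) = 2 + \left(4 + H^{2} + 9 H\right) = 6 + H^{2} + 9 H$)
$Z{\left(X \right)} = 2 X \left(1 + X\right)$ ($Z{\left(X \right)} = \left(X + \left(-1\right)^{2}\right) \left(X + X\right) = \left(X + 1\right) 2 X = \left(1 + X\right) 2 X = 2 X \left(1 + X\right)$)
$\left(7 + Z{\left(2 \right)} 0\right) V{\left(1 \right)} = \left(7 + 2 \cdot 2 \left(1 + 2\right) 0\right) \left(6 + 1^{2} + 9 \cdot 1\right) = \left(7 + 2 \cdot 2 \cdot 3 \cdot 0\right) \left(6 + 1 + 9\right) = \left(7 + 12 \cdot 0\right) 16 = \left(7 + 0\right) 16 = 7 \cdot 16 = 112$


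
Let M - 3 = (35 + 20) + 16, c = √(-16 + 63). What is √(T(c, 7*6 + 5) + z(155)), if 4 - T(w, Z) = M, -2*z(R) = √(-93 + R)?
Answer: √(-280 - 2*√62)/2 ≈ 8.5987*I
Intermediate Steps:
c = √47 ≈ 6.8557
z(R) = -√(-93 + R)/2
M = 74 (M = 3 + ((35 + 20) + 16) = 3 + (55 + 16) = 3 + 71 = 74)
T(w, Z) = -70 (T(w, Z) = 4 - 1*74 = 4 - 74 = -70)
√(T(c, 7*6 + 5) + z(155)) = √(-70 - √(-93 + 155)/2) = √(-70 - √62/2)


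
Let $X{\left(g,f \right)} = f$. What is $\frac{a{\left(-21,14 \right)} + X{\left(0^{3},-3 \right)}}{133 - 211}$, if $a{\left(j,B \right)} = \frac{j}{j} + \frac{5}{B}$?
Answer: $\frac{23}{1092} \approx 0.021062$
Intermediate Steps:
$a{\left(j,B \right)} = 1 + \frac{5}{B}$
$\frac{a{\left(-21,14 \right)} + X{\left(0^{3},-3 \right)}}{133 - 211} = \frac{\frac{5 + 14}{14} - 3}{133 - 211} = \frac{\frac{1}{14} \cdot 19 - 3}{-78} = \left(\frac{19}{14} - 3\right) \left(- \frac{1}{78}\right) = \left(- \frac{23}{14}\right) \left(- \frac{1}{78}\right) = \frac{23}{1092}$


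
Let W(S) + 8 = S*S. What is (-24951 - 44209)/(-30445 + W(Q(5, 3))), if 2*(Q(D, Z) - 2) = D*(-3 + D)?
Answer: 17290/7601 ≈ 2.2747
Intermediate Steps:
Q(D, Z) = 2 + D*(-3 + D)/2 (Q(D, Z) = 2 + (D*(-3 + D))/2 = 2 + D*(-3 + D)/2)
W(S) = -8 + S**2 (W(S) = -8 + S*S = -8 + S**2)
(-24951 - 44209)/(-30445 + W(Q(5, 3))) = (-24951 - 44209)/(-30445 + (-8 + (2 + (1/2)*5**2 - 3/2*5)**2)) = -69160/(-30445 + (-8 + (2 + (1/2)*25 - 15/2)**2)) = -69160/(-30445 + (-8 + (2 + 25/2 - 15/2)**2)) = -69160/(-30445 + (-8 + 7**2)) = -69160/(-30445 + (-8 + 49)) = -69160/(-30445 + 41) = -69160/(-30404) = -69160*(-1/30404) = 17290/7601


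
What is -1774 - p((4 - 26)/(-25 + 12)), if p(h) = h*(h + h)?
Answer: -300774/169 ≈ -1779.7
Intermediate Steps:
p(h) = 2*h² (p(h) = h*(2*h) = 2*h²)
-1774 - p((4 - 26)/(-25 + 12)) = -1774 - 2*((4 - 26)/(-25 + 12))² = -1774 - 2*(-22/(-13))² = -1774 - 2*(-22*(-1/13))² = -1774 - 2*(22/13)² = -1774 - 2*484/169 = -1774 - 1*968/169 = -1774 - 968/169 = -300774/169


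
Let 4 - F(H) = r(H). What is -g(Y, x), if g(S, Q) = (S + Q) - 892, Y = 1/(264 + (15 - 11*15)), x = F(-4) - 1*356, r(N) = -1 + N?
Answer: 141245/114 ≈ 1239.0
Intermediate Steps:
F(H) = 5 - H (F(H) = 4 - (-1 + H) = 4 + (1 - H) = 5 - H)
x = -347 (x = (5 - 1*(-4)) - 1*356 = (5 + 4) - 356 = 9 - 356 = -347)
Y = 1/114 (Y = 1/(264 + (15 - 165)) = 1/(264 - 150) = 1/114 ≈ 0.0087719)
g(S, Q) = -892 + Q + S (g(S, Q) = (Q + S) - 892 = -892 + Q + S)
-g(Y, x) = -(-892 - 347 + 1/114) = -1*(-141245/114) = 141245/114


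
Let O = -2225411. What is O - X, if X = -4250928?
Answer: 2025517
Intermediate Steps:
O - X = -2225411 - 1*(-4250928) = -2225411 + 4250928 = 2025517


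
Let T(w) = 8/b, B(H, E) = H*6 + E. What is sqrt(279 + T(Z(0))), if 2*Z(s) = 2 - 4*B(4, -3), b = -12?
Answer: sqrt(2505)/3 ≈ 16.683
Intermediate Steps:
B(H, E) = E + 6*H (B(H, E) = 6*H + E = E + 6*H)
Z(s) = -41 (Z(s) = (2 - 4*(-3 + 6*4))/2 = (2 - 4*(-3 + 24))/2 = (2 - 4*21)/2 = (2 - 84)/2 = (1/2)*(-82) = -41)
T(w) = -2/3 (T(w) = 8/(-12) = 8*(-1/12) = -2/3)
sqrt(279 + T(Z(0))) = sqrt(279 - 2/3) = sqrt(835/3) = sqrt(2505)/3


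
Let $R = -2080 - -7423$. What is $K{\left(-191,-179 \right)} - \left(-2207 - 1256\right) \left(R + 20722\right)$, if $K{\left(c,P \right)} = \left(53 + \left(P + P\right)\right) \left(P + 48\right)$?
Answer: $90303050$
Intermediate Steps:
$K{\left(c,P \right)} = \left(48 + P\right) \left(53 + 2 P\right)$ ($K{\left(c,P \right)} = \left(53 + 2 P\right) \left(48 + P\right) = \left(48 + P\right) \left(53 + 2 P\right)$)
$R = 5343$ ($R = -2080 + 7423 = 5343$)
$K{\left(-191,-179 \right)} - \left(-2207 - 1256\right) \left(R + 20722\right) = \left(2544 + 2 \left(-179\right)^{2} + 149 \left(-179\right)\right) - \left(-2207 - 1256\right) \left(5343 + 20722\right) = \left(2544 + 2 \cdot 32041 - 26671\right) - \left(-3463\right) 26065 = \left(2544 + 64082 - 26671\right) - -90263095 = 39955 + 90263095 = 90303050$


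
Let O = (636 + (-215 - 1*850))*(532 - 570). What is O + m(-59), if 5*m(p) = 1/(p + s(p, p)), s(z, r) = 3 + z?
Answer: 9373649/575 ≈ 16302.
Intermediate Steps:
O = 16302 (O = (636 + (-215 - 850))*(-38) = (636 - 1065)*(-38) = -429*(-38) = 16302)
m(p) = 1/(5*(3 + 2*p)) (m(p) = 1/(5*(p + (3 + p))) = 1/(5*(3 + 2*p)))
O + m(-59) = 16302 + 1/(5*(3 + 2*(-59))) = 16302 + 1/(5*(3 - 118)) = 16302 + (⅕)/(-115) = 16302 + (⅕)*(-1/115) = 16302 - 1/575 = 9373649/575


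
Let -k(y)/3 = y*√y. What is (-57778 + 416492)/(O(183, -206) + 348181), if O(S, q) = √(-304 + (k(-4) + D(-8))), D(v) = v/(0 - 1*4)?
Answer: 358714/(348181 + √2*√(-151 + 12*I)) ≈ 1.0302 - 5.1461e-5*I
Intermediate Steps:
k(y) = -3*y^(3/2) (k(y) = -3*y*√y = -3*y^(3/2))
D(v) = -v/4 (D(v) = v/(0 - 4) = v/(-4) = v*(-¼) = -v/4)
O(S, q) = √(-302 + 24*I) (O(S, q) = √(-304 + (-(-24)*I - ¼*(-8))) = √(-304 + (-(-24)*I + 2)) = √(-304 + (24*I + 2)) = √(-304 + (2 + 24*I)) = √(-302 + 24*I))
(-57778 + 416492)/(O(183, -206) + 348181) = (-57778 + 416492)/(√(-302 + 24*I) + 348181) = 358714/(348181 + √(-302 + 24*I))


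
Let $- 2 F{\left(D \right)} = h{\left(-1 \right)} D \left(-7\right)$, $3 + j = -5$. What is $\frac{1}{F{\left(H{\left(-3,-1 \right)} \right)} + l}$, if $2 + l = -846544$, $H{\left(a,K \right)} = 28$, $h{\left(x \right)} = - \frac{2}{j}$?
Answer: $- \frac{2}{1693043} \approx -1.1813 \cdot 10^{-6}$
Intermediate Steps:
$j = -8$ ($j = -3 - 5 = -8$)
$h{\left(x \right)} = \frac{1}{4}$ ($h{\left(x \right)} = - \frac{2}{-8} = \left(-2\right) \left(- \frac{1}{8}\right) = \frac{1}{4}$)
$F{\left(D \right)} = \frac{7 D}{8}$ ($F{\left(D \right)} = - \frac{\frac{D}{4} \left(-7\right)}{2} = - \frac{\left(- \frac{7}{4}\right) D}{2} = \frac{7 D}{8}$)
$l = -846546$ ($l = -2 - 846544 = -846546$)
$\frac{1}{F{\left(H{\left(-3,-1 \right)} \right)} + l} = \frac{1}{\frac{7}{8} \cdot 28 - 846546} = \frac{1}{\frac{49}{2} - 846546} = \frac{1}{- \frac{1693043}{2}} = - \frac{2}{1693043}$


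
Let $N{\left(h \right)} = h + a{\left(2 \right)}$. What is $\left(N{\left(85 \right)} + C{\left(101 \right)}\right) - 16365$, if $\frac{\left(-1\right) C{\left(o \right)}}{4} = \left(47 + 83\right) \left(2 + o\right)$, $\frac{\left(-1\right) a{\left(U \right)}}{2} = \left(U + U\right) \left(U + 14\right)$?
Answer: $-69968$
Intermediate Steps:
$a{\left(U \right)} = - 4 U \left(14 + U\right)$ ($a{\left(U \right)} = - 2 \left(U + U\right) \left(U + 14\right) = - 2 \cdot 2 U \left(14 + U\right) = - 4 U \left(14 + U\right)$)
$N{\left(h \right)} = -128 + h$ ($N{\left(h \right)} = h - 8 \left(14 + 2\right) = h - 8 \cdot 16 = h - 128 = -128 + h$)
$C{\left(o \right)} = -1040 - 520 o$ ($C{\left(o \right)} = - 4 \left(47 + 83\right) \left(2 + o\right) = - 4 \cdot 130 \left(2 + o\right) = - 4 \left(260 + 130 o\right) = -1040 - 520 o$)
$\left(N{\left(85 \right)} + C{\left(101 \right)}\right) - 16365 = \left(\left(-128 + 85\right) - 53560\right) - 16365 = \left(-43 - 53560\right) - 16365 = -53603 - 16365 = -69968$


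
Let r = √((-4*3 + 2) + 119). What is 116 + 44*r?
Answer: 116 + 44*√109 ≈ 575.37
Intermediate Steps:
r = √109 (r = √((-12 + 2) + 119) = √(-10 + 119) = √109 ≈ 10.440)
116 + 44*r = 116 + 44*√109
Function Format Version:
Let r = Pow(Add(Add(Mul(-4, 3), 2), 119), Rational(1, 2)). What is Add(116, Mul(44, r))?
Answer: Add(116, Mul(44, Pow(109, Rational(1, 2)))) ≈ 575.37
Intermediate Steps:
r = Pow(109, Rational(1, 2)) (r = Pow(Add(Add(-12, 2), 119), Rational(1, 2)) = Pow(Add(-10, 119), Rational(1, 2)) = Pow(109, Rational(1, 2)) ≈ 10.440)
Add(116, Mul(44, r)) = Add(116, Mul(44, Pow(109, Rational(1, 2))))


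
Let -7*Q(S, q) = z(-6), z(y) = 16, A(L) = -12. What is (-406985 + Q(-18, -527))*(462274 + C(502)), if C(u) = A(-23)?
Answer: -1316943296682/7 ≈ -1.8813e+11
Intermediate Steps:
Q(S, q) = -16/7 (Q(S, q) = -1/7*16 = -16/7)
C(u) = -12
(-406985 + Q(-18, -527))*(462274 + C(502)) = (-406985 - 16/7)*(462274 - 12) = -2848911/7*462262 = -1316943296682/7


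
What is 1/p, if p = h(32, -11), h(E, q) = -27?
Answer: -1/27 ≈ -0.037037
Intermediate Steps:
p = -27
1/p = 1/(-27) = -1/27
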